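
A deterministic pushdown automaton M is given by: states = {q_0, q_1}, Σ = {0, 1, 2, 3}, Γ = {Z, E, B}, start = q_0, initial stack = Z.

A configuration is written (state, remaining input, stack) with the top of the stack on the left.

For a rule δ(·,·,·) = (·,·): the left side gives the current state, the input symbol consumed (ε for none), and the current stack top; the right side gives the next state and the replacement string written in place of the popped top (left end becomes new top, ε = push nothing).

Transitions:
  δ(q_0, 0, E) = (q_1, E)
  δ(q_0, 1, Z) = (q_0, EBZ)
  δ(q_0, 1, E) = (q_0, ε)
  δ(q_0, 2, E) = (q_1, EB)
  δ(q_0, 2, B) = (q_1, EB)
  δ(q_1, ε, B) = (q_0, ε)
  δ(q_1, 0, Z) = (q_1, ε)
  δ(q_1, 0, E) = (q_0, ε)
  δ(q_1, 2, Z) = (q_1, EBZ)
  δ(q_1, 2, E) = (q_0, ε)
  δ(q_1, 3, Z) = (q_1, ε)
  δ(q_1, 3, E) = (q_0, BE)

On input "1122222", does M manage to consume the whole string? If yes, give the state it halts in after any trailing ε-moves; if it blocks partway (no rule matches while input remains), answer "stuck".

(q_0, 1122222, Z)
  read 1, top Z: go to q_0, push EBZ → (q_0, 122222, EBZ)
  read 1, top E: go to q_0, push ε → (q_0, 22222, BZ)
  read 2, top B: go to q_1, push EB → (q_1, 2222, EBZ)
  read 2, top E: go to q_0, push ε → (q_0, 222, BZ)
  read 2, top B: go to q_1, push EB → (q_1, 22, EBZ)
  read 2, top E: go to q_0, push ε → (q_0, 2, BZ)
  read 2, top B: go to q_1, push EB → (q_1, ε, EBZ)
All input consumed; M is in state q_1.

q_1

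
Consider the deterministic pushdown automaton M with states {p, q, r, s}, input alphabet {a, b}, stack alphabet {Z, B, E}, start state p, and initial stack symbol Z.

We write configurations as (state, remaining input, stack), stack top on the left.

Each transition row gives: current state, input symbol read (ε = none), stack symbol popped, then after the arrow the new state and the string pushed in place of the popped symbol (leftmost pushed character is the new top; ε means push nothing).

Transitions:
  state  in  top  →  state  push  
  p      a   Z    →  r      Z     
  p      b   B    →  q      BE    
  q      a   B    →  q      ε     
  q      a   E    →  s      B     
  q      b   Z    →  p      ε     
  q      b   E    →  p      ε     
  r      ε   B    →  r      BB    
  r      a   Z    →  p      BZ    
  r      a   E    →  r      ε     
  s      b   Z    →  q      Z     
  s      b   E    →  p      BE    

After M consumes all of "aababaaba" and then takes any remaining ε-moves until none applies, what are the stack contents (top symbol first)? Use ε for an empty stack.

EZ

(p, aababaaba, Z)
  read a, top Z: go to r, push Z → (r, ababaaba, Z)
  read a, top Z: go to p, push BZ → (p, babaaba, BZ)
  read b, top B: go to q, push BE → (q, abaaba, BEZ)
  read a, top B: go to q, push ε → (q, baaba, EZ)
  read b, top E: go to p, push ε → (p, aaba, Z)
  read a, top Z: go to r, push Z → (r, aba, Z)
  read a, top Z: go to p, push BZ → (p, ba, BZ)
  read b, top B: go to q, push BE → (q, a, BEZ)
  read a, top B: go to q, push ε → (q, ε, EZ)
All input consumed in state q with stack EZ.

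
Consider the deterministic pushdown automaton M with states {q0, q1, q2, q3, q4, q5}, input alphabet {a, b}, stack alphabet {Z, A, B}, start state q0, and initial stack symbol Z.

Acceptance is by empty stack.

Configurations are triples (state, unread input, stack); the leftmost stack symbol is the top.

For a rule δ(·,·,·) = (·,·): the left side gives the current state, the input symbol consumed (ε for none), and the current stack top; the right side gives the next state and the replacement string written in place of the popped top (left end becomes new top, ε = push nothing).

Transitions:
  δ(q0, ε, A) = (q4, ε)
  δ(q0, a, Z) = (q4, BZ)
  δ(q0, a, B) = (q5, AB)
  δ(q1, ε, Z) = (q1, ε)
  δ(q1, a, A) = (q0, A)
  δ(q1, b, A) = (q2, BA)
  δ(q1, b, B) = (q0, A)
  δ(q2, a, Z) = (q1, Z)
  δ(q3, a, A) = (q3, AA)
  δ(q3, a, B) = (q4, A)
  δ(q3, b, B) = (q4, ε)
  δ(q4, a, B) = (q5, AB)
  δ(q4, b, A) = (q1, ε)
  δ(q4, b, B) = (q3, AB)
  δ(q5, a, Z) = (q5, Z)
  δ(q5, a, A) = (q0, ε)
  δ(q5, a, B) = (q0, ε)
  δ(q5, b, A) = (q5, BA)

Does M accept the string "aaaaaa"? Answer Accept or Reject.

(q0, aaaaaa, Z) ⊢ (q4, aaaaa, BZ) ⊢ (q5, aaaa, ABZ) ⊢ (q0, aaa, BZ) ⊢ (q5, aa, ABZ) ⊢ (q0, a, BZ) ⊢ (q5, ε, ABZ)
All input consumed; stack is ABZ, not empty, and no further ε-move applies.

Reject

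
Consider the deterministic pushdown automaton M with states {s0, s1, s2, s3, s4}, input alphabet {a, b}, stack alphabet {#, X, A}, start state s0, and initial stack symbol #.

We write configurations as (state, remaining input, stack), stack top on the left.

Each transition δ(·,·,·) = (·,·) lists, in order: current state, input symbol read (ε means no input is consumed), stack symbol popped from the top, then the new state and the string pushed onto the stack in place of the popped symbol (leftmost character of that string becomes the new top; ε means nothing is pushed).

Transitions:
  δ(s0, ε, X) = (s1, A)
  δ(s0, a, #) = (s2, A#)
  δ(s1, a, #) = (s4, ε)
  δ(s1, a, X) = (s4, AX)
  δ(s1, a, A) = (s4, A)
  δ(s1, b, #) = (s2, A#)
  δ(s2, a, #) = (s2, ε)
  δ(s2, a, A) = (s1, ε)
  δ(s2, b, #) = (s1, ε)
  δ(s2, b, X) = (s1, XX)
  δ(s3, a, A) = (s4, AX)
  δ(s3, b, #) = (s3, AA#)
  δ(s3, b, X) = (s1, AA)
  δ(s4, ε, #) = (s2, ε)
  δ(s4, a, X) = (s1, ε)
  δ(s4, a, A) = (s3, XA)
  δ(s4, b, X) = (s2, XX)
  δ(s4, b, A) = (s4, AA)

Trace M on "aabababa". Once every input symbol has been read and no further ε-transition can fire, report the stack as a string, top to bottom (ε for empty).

#

(s0, aabababa, #) ⊢ (s2, abababa, A#) ⊢ (s1, bababa, #) ⊢ (s2, ababa, A#) ⊢ (s1, baba, #) ⊢ (s2, aba, A#) ⊢ (s1, ba, #) ⊢ (s2, a, A#) ⊢ (s1, ε, #)
All input consumed in state s1 with stack #.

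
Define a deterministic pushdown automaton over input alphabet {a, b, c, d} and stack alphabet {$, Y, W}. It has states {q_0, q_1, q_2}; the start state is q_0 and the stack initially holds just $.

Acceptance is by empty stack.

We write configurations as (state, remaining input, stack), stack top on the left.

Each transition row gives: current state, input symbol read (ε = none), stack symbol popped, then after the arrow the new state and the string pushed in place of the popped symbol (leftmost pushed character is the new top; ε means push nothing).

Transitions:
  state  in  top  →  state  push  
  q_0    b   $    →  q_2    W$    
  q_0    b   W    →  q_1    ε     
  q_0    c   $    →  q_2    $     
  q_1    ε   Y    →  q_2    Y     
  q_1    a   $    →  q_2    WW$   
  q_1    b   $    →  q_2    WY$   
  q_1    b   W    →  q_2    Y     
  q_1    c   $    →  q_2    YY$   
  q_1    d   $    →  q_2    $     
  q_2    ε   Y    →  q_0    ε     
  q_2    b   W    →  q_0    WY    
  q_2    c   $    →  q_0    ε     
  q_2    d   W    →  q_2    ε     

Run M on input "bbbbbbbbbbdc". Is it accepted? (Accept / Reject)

Accept

(q_0, bbbbbbbbbbdc, $)
  read b, top $: go to q_2, push W$ → (q_2, bbbbbbbbbdc, W$)
  read b, top W: go to q_0, push WY → (q_0, bbbbbbbbdc, WY$)
  read b, top W: go to q_1, push ε → (q_1, bbbbbbbdc, Y$)
  ε-move, top Y: go to q_2, push Y → (q_2, bbbbbbbdc, Y$)
  ε-move, top Y: go to q_0, push ε → (q_0, bbbbbbbdc, $)
  read b, top $: go to q_2, push W$ → (q_2, bbbbbbdc, W$)
  read b, top W: go to q_0, push WY → (q_0, bbbbbdc, WY$)
  read b, top W: go to q_1, push ε → (q_1, bbbbdc, Y$)
  ε-move, top Y: go to q_2, push Y → (q_2, bbbbdc, Y$)
  ε-move, top Y: go to q_0, push ε → (q_0, bbbbdc, $)
  read b, top $: go to q_2, push W$ → (q_2, bbbdc, W$)
  read b, top W: go to q_0, push WY → (q_0, bbdc, WY$)
  read b, top W: go to q_1, push ε → (q_1, bdc, Y$)
  ε-move, top Y: go to q_2, push Y → (q_2, bdc, Y$)
  ε-move, top Y: go to q_0, push ε → (q_0, bdc, $)
  read b, top $: go to q_2, push W$ → (q_2, dc, W$)
  read d, top W: go to q_2, push ε → (q_2, c, $)
  read c, top $: go to q_0, push ε → (q_0, ε, ε)
All input consumed and the stack is empty.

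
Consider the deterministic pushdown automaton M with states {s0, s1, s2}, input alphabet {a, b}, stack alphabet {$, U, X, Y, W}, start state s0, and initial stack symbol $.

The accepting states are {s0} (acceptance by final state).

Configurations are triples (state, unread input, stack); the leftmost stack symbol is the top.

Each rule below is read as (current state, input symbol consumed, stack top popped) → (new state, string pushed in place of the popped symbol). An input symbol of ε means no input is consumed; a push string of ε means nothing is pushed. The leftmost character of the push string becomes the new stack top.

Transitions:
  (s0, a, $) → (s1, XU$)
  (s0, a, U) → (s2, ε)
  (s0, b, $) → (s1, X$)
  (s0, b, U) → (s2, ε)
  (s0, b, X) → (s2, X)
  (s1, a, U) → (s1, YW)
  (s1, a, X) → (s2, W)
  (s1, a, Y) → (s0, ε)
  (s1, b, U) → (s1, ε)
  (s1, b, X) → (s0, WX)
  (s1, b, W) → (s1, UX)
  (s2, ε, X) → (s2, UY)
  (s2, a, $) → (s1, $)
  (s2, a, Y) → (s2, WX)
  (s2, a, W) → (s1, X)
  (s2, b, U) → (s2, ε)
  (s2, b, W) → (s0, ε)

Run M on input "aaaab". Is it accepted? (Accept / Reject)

(s0, aaaab, $)
  read a, top $: go to s1, push XU$ → (s1, aaab, XU$)
  read a, top X: go to s2, push W → (s2, aab, WU$)
  read a, top W: go to s1, push X → (s1, ab, XU$)
  read a, top X: go to s2, push W → (s2, b, WU$)
  read b, top W: go to s0, push ε → (s0, ε, U$)
All input consumed; state s0 ∈ F.

Accept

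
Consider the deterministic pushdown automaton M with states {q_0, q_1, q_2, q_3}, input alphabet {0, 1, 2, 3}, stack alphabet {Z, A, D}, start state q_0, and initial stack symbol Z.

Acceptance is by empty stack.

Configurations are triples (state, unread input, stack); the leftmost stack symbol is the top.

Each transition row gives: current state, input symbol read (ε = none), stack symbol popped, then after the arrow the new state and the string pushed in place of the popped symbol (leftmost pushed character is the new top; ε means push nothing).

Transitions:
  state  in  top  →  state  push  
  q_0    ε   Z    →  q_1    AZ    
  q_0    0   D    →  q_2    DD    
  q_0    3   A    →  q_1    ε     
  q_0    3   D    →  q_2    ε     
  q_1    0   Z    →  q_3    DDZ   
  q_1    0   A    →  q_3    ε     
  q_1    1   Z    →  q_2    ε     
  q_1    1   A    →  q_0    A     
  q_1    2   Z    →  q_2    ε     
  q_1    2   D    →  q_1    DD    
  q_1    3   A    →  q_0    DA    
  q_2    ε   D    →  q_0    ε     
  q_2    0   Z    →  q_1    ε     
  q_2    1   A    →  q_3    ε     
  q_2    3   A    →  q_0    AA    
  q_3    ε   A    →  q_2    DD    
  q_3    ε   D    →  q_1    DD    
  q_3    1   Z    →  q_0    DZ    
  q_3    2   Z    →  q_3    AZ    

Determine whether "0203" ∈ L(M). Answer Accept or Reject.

Reject

(q_0, 0203, Z) ⊢ (q_1, 0203, AZ) ⊢ (q_3, 203, Z) ⊢ (q_3, 03, AZ) ⊢ (q_2, 03, DDZ) ⊢ (q_0, 03, DZ) ⊢ (q_2, 3, DDZ) ⊢ (q_0, 3, DZ) ⊢ (q_2, ε, Z)
All input consumed; stack is Z, not empty, and no further ε-move applies.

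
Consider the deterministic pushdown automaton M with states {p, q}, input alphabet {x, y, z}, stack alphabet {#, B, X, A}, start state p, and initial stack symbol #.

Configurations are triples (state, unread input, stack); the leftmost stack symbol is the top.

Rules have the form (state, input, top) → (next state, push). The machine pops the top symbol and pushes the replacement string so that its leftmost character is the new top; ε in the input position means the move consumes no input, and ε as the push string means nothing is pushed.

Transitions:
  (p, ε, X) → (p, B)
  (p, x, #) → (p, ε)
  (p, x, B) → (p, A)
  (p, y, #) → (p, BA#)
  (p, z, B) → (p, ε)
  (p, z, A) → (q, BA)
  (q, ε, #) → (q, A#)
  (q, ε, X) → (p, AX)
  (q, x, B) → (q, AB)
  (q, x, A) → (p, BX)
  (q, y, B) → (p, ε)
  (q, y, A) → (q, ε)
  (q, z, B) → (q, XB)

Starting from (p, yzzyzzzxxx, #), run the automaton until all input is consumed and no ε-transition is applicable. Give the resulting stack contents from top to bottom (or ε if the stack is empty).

(p, yzzyzzzxxx, #)
  read y, top #: go to p, push BA# → (p, zzyzzzxxx, BA#)
  read z, top B: go to p, push ε → (p, zyzzzxxx, A#)
  read z, top A: go to q, push BA → (q, yzzzxxx, BA#)
  read y, top B: go to p, push ε → (p, zzzxxx, A#)
  read z, top A: go to q, push BA → (q, zzxxx, BA#)
  read z, top B: go to q, push XB → (q, zxxx, XBA#)
  ε-move, top X: go to p, push AX → (p, zxxx, AXBA#)
  read z, top A: go to q, push BA → (q, xxx, BAXBA#)
  read x, top B: go to q, push AB → (q, xx, ABAXBA#)
  read x, top A: go to p, push BX → (p, x, BXBAXBA#)
  read x, top B: go to p, push A → (p, ε, AXBAXBA#)
All input consumed in state p with stack AXBAXBA#.

AXBAXBA#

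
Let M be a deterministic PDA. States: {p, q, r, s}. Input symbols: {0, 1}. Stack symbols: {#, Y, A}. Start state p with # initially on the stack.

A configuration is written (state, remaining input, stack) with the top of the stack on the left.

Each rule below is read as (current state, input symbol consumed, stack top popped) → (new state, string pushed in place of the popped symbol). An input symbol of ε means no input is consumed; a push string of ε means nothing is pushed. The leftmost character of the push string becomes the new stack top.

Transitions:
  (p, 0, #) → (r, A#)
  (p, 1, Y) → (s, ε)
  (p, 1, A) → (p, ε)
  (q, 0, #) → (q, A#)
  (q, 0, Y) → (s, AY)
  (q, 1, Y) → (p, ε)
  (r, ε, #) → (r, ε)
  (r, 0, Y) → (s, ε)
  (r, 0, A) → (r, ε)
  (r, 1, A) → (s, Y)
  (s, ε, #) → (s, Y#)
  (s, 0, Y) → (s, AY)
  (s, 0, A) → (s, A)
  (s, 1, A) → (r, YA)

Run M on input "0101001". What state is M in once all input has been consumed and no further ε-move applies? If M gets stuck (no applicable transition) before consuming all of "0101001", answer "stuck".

r

(p, 0101001, #)
  read 0, top #: go to r, push A# → (r, 101001, A#)
  read 1, top A: go to s, push Y → (s, 01001, Y#)
  read 0, top Y: go to s, push AY → (s, 1001, AY#)
  read 1, top A: go to r, push YA → (r, 001, YAY#)
  read 0, top Y: go to s, push ε → (s, 01, AY#)
  read 0, top A: go to s, push A → (s, 1, AY#)
  read 1, top A: go to r, push YA → (r, ε, YAY#)
All input consumed; M is in state r.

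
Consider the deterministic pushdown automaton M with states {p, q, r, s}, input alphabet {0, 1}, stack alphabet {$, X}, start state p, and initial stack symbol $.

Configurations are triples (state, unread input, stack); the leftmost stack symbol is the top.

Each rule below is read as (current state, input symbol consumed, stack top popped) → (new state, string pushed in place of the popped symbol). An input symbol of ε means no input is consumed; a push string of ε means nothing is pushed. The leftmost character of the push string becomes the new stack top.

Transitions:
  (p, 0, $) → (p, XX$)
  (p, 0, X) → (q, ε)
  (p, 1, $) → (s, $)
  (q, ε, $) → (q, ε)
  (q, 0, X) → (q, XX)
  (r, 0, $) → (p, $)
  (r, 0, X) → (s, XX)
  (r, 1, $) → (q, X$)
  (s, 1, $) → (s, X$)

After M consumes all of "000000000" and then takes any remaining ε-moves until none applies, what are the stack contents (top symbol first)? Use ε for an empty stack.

(p, 000000000, $)
  read 0, top $: go to p, push XX$ → (p, 00000000, XX$)
  read 0, top X: go to q, push ε → (q, 0000000, X$)
  read 0, top X: go to q, push XX → (q, 000000, XX$)
  read 0, top X: go to q, push XX → (q, 00000, XXX$)
  read 0, top X: go to q, push XX → (q, 0000, XXXX$)
  read 0, top X: go to q, push XX → (q, 000, XXXXX$)
  read 0, top X: go to q, push XX → (q, 00, XXXXXX$)
  read 0, top X: go to q, push XX → (q, 0, XXXXXXX$)
  read 0, top X: go to q, push XX → (q, ε, XXXXXXXX$)
All input consumed in state q with stack XXXXXXXX$.

XXXXXXXX$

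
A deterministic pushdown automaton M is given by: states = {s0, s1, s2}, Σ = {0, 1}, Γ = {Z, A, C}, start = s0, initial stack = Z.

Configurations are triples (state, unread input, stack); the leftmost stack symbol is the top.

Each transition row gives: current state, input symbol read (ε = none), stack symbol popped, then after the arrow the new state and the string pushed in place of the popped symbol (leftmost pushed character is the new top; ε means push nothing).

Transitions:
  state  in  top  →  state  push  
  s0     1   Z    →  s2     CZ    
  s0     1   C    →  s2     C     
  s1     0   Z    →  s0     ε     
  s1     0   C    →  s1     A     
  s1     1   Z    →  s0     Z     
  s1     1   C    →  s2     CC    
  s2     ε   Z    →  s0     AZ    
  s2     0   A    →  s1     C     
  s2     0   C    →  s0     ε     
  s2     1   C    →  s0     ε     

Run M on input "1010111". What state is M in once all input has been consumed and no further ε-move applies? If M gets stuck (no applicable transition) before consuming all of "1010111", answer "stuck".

s2

(s0, 1010111, Z)
  read 1, top Z: go to s2, push CZ → (s2, 010111, CZ)
  read 0, top C: go to s0, push ε → (s0, 10111, Z)
  read 1, top Z: go to s2, push CZ → (s2, 0111, CZ)
  read 0, top C: go to s0, push ε → (s0, 111, Z)
  read 1, top Z: go to s2, push CZ → (s2, 11, CZ)
  read 1, top C: go to s0, push ε → (s0, 1, Z)
  read 1, top Z: go to s2, push CZ → (s2, ε, CZ)
All input consumed; M is in state s2.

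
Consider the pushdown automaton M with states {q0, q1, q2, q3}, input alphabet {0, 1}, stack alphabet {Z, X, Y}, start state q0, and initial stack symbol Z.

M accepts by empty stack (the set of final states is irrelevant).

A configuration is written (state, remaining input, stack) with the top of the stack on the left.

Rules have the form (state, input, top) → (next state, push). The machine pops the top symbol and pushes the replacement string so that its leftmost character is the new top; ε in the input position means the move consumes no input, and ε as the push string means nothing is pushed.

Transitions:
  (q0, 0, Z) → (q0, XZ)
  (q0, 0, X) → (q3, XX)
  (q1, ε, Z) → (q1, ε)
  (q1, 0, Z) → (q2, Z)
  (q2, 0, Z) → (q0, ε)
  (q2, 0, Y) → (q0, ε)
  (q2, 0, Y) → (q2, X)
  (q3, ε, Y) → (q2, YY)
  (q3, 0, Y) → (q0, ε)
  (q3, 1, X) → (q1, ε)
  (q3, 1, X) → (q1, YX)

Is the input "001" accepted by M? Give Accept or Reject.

No computation consumes all input and empties the stack.

Reject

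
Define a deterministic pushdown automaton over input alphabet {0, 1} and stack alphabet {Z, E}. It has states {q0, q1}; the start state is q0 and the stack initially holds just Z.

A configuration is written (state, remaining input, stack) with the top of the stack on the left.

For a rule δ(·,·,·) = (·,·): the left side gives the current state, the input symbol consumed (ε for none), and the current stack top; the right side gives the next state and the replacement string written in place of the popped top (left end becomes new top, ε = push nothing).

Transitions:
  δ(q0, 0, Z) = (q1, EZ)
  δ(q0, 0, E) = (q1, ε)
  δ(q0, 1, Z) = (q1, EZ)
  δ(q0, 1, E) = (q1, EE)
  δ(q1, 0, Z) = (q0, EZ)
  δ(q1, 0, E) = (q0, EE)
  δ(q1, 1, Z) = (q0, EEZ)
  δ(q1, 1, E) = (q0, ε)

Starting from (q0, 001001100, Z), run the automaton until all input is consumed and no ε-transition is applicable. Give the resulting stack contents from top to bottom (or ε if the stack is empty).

(q0, 001001100, Z) ⊢ (q1, 01001100, EZ) ⊢ (q0, 1001100, EEZ) ⊢ (q1, 001100, EEEZ) ⊢ (q0, 01100, EEEEZ) ⊢ (q1, 1100, EEEZ) ⊢ (q0, 100, EEZ) ⊢ (q1, 00, EEEZ) ⊢ (q0, 0, EEEEZ) ⊢ (q1, ε, EEEZ)
All input consumed in state q1 with stack EEEZ.

EEEZ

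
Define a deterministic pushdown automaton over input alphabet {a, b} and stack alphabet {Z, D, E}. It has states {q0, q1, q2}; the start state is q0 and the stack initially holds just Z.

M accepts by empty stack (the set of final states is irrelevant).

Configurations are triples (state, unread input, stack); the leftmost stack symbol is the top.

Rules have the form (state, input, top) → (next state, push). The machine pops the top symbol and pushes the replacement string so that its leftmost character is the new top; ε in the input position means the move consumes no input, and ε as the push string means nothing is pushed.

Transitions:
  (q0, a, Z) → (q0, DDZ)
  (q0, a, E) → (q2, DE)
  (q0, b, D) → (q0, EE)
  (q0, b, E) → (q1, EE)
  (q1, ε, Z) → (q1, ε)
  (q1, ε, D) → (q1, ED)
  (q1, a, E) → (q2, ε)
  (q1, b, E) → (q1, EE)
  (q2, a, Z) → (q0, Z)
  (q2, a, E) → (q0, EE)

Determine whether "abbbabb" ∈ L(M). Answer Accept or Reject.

Reject

(q0, abbbabb, Z)
  read a, top Z: go to q0, push DDZ → (q0, bbbabb, DDZ)
  read b, top D: go to q0, push EE → (q0, bbabb, EEDZ)
  read b, top E: go to q1, push EE → (q1, babb, EEEDZ)
  read b, top E: go to q1, push EE → (q1, abb, EEEEDZ)
  read a, top E: go to q2, push ε → (q2, bb, EEEDZ)
No transition applies at (q2, bb, EEEDZ); input not fully consumed.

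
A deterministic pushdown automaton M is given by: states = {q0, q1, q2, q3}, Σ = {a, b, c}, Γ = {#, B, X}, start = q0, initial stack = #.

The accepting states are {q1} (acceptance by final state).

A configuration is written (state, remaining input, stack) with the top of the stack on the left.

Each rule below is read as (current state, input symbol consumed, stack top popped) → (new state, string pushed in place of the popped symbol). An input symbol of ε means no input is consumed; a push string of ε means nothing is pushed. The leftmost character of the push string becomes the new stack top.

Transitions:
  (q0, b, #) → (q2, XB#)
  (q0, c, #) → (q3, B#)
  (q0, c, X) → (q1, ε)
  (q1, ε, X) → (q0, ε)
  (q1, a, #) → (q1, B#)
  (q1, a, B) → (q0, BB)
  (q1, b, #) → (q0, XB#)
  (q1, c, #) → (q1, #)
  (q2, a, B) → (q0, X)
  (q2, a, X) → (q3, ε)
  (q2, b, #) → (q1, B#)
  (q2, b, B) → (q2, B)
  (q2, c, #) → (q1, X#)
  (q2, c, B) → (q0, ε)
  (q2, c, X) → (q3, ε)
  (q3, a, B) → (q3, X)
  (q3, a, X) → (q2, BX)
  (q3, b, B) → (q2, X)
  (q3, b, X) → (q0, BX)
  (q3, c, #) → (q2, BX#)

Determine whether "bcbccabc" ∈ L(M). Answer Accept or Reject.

(q0, bcbccabc, #) ⊢ (q2, cbccabc, XB#) ⊢ (q3, bccabc, B#) ⊢ (q2, ccabc, X#) ⊢ (q3, cabc, #) ⊢ (q2, abc, BX#) ⊢ (q0, bc, XX#)
No transition applies at (q0, bc, XX#); input not fully consumed.

Reject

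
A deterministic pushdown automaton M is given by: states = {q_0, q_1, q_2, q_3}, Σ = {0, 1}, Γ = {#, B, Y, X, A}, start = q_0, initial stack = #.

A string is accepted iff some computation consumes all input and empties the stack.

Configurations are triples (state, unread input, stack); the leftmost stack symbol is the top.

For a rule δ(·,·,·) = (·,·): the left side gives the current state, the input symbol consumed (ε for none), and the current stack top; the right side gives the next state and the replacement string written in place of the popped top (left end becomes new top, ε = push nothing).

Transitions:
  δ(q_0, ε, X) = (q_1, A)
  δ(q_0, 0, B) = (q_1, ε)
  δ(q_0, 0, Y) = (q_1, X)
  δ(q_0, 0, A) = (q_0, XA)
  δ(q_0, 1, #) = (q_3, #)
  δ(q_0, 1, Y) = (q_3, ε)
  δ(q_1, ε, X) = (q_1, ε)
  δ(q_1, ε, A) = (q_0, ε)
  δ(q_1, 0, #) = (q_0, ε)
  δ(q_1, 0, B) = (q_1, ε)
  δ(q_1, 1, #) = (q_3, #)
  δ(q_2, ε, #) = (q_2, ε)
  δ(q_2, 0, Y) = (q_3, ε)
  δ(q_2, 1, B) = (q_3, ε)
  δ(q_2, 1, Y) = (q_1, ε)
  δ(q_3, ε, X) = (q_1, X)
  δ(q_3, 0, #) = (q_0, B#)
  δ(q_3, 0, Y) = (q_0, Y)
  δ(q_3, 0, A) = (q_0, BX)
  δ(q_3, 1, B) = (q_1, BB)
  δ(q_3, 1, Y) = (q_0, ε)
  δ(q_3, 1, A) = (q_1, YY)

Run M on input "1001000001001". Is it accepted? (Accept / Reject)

(q_0, 1001000001001, #)
  read 1, top #: go to q_3, push # → (q_3, 001000001001, #)
  read 0, top #: go to q_0, push B# → (q_0, 01000001001, B#)
  read 0, top B: go to q_1, push ε → (q_1, 1000001001, #)
  read 1, top #: go to q_3, push # → (q_3, 000001001, #)
  read 0, top #: go to q_0, push B# → (q_0, 00001001, B#)
  read 0, top B: go to q_1, push ε → (q_1, 0001001, #)
  read 0, top #: go to q_0, push ε → (q_0, 001001, ε)
No transition applies at (q_0, 001001, ε); input not fully consumed.

Reject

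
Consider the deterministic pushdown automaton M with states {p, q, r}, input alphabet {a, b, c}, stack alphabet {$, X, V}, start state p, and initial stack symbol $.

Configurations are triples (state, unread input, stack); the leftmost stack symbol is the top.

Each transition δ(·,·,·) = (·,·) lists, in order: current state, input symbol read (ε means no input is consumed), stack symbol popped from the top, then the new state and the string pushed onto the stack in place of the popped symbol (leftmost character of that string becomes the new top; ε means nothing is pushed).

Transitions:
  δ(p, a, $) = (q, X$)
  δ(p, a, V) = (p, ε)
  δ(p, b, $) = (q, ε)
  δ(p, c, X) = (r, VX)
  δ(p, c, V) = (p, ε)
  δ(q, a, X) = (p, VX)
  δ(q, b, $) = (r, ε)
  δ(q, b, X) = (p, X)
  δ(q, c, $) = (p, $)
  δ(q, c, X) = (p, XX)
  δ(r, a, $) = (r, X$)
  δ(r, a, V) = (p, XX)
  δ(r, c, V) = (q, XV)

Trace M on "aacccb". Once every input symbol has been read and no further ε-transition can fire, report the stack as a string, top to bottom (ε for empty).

(p, aacccb, $) ⊢ (q, acccb, X$) ⊢ (p, cccb, VX$) ⊢ (p, ccb, X$) ⊢ (r, cb, VX$) ⊢ (q, b, XVX$) ⊢ (p, ε, XVX$)
All input consumed in state p with stack XVX$.

XVX$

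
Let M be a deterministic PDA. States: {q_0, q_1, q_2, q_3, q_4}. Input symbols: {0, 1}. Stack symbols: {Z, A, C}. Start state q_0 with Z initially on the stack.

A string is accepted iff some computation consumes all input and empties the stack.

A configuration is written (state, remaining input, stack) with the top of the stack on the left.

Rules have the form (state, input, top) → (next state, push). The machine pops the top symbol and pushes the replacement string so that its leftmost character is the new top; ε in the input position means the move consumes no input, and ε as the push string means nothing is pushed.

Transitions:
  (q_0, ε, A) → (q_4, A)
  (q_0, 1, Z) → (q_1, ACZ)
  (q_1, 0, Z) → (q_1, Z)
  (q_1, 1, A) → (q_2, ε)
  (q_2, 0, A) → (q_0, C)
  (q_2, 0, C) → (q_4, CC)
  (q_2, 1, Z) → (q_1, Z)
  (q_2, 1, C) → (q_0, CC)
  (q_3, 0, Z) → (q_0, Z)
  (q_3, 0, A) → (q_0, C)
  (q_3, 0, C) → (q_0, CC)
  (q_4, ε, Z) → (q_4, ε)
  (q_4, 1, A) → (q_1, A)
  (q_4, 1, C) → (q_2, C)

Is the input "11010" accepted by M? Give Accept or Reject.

Reject

(q_0, 11010, Z) ⊢ (q_1, 1010, ACZ) ⊢ (q_2, 010, CZ) ⊢ (q_4, 10, CCZ) ⊢ (q_2, 0, CCZ) ⊢ (q_4, ε, CCCZ)
All input consumed; stack is CCCZ, not empty, and no further ε-move applies.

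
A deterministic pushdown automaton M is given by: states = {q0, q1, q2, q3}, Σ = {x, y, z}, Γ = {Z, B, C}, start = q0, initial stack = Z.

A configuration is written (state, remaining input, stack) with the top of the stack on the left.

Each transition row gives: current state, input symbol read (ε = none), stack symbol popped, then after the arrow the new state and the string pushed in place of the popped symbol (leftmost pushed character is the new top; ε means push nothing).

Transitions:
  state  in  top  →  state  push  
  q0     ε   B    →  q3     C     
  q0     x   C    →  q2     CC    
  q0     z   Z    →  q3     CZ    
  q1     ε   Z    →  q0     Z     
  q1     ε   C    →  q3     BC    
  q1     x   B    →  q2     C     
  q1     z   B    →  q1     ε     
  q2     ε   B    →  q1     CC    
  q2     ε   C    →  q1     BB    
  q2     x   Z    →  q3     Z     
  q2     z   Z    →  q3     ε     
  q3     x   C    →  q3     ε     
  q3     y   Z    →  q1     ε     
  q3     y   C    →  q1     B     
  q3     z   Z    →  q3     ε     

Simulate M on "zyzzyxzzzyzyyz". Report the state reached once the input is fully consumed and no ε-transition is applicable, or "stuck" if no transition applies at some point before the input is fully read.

(q0, zyzzyxzzzyzyyz, Z)
  read z, top Z: go to q3, push CZ → (q3, yzzyxzzzyzyyz, CZ)
  read y, top C: go to q1, push B → (q1, zzyxzzzyzyyz, BZ)
  read z, top B: go to q1, push ε → (q1, zyxzzzyzyyz, Z)
  ε-move, top Z: go to q0, push Z → (q0, zyxzzzyzyyz, Z)
  read z, top Z: go to q3, push CZ → (q3, yxzzzyzyyz, CZ)
  read y, top C: go to q1, push B → (q1, xzzzyzyyz, BZ)
  read x, top B: go to q2, push C → (q2, zzzyzyyz, CZ)
  ε-move, top C: go to q1, push BB → (q1, zzzyzyyz, BBZ)
  read z, top B: go to q1, push ε → (q1, zzyzyyz, BZ)
  read z, top B: go to q1, push ε → (q1, zyzyyz, Z)
  ε-move, top Z: go to q0, push Z → (q0, zyzyyz, Z)
  read z, top Z: go to q3, push CZ → (q3, yzyyz, CZ)
  read y, top C: go to q1, push B → (q1, zyyz, BZ)
  read z, top B: go to q1, push ε → (q1, yyz, Z)
  ε-move, top Z: go to q0, push Z → (q0, yyz, Z)
No transition for (q0, y, top Z); M blocks with input yyz remaining.

stuck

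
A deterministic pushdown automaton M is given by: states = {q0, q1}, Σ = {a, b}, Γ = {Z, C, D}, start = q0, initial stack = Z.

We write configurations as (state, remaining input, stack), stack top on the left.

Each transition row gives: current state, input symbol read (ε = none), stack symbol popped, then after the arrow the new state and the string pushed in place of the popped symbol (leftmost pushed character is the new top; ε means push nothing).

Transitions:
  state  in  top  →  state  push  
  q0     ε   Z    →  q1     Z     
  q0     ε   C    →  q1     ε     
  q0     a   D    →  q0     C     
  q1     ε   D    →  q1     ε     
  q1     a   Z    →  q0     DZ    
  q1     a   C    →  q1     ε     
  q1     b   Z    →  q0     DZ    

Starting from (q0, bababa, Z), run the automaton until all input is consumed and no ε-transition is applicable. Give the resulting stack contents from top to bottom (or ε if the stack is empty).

Z

(q0, bababa, Z)
  ε-move, top Z: go to q1, push Z → (q1, bababa, Z)
  read b, top Z: go to q0, push DZ → (q0, ababa, DZ)
  read a, top D: go to q0, push C → (q0, baba, CZ)
  ε-move, top C: go to q1, push ε → (q1, baba, Z)
  read b, top Z: go to q0, push DZ → (q0, aba, DZ)
  read a, top D: go to q0, push C → (q0, ba, CZ)
  ε-move, top C: go to q1, push ε → (q1, ba, Z)
  read b, top Z: go to q0, push DZ → (q0, a, DZ)
  read a, top D: go to q0, push C → (q0, ε, CZ)
  ε-move, top C: go to q1, push ε → (q1, ε, Z)
All input consumed in state q1 with stack Z.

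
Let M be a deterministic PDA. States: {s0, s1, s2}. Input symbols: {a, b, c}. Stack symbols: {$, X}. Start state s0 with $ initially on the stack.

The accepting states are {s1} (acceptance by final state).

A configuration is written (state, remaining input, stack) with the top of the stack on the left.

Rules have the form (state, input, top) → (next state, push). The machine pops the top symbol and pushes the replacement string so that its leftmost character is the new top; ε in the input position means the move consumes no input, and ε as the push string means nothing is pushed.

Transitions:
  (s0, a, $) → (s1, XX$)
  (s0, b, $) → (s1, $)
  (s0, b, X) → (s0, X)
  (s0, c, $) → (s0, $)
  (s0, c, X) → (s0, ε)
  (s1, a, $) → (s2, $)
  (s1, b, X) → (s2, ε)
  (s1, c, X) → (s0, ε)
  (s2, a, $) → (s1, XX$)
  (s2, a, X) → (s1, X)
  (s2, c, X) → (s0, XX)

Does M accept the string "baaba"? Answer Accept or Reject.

Accept

(s0, baaba, $)
  read b, top $: go to s1, push $ → (s1, aaba, $)
  read a, top $: go to s2, push $ → (s2, aba, $)
  read a, top $: go to s1, push XX$ → (s1, ba, XX$)
  read b, top X: go to s2, push ε → (s2, a, X$)
  read a, top X: go to s1, push X → (s1, ε, X$)
All input consumed; state s1 ∈ F.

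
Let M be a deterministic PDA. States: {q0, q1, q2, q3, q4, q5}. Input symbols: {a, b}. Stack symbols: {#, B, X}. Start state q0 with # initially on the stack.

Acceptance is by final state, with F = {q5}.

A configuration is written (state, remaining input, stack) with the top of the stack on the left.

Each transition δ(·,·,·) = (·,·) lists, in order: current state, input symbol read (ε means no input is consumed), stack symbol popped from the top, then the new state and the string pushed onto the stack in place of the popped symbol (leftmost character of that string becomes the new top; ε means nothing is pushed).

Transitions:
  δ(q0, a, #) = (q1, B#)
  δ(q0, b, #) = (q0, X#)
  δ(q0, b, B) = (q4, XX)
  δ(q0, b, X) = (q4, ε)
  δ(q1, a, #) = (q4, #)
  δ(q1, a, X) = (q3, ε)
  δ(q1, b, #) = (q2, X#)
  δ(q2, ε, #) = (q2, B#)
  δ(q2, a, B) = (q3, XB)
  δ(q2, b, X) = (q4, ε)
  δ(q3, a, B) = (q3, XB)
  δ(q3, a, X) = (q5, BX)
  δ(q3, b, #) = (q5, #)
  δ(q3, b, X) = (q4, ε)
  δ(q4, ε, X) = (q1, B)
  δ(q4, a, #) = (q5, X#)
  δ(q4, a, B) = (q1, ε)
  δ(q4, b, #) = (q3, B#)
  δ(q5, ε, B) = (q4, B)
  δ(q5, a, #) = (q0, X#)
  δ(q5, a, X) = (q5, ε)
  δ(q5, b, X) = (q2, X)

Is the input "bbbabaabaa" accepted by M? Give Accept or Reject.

Accept

(q0, bbbabaabaa, #)
  read b, top #: go to q0, push X# → (q0, bbabaabaa, X#)
  read b, top X: go to q4, push ε → (q4, babaabaa, #)
  read b, top #: go to q3, push B# → (q3, abaabaa, B#)
  read a, top B: go to q3, push XB → (q3, baabaa, XB#)
  read b, top X: go to q4, push ε → (q4, aabaa, B#)
  read a, top B: go to q1, push ε → (q1, abaa, #)
  read a, top #: go to q4, push # → (q4, baa, #)
  read b, top #: go to q3, push B# → (q3, aa, B#)
  read a, top B: go to q3, push XB → (q3, a, XB#)
  read a, top X: go to q5, push BX → (q5, ε, BXB#)
All input consumed; state q5 ∈ F.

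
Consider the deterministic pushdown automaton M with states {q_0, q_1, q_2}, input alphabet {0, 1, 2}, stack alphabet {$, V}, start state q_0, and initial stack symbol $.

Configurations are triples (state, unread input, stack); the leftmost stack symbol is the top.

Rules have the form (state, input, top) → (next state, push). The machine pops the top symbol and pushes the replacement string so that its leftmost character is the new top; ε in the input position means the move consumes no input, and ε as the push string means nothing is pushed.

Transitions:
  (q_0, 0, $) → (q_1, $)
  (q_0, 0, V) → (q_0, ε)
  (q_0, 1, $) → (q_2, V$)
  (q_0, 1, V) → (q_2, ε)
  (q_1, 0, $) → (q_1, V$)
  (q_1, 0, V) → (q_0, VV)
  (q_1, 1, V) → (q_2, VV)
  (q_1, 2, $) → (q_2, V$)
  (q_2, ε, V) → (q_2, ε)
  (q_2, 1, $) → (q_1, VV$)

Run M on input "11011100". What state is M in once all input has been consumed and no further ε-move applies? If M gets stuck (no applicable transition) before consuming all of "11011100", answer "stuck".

(q_0, 11011100, $) ⊢ (q_2, 1011100, V$) ⊢ (q_2, 1011100, $) ⊢ (q_1, 011100, VV$) ⊢ (q_0, 11100, VVV$) ⊢ (q_2, 1100, VV$) ⊢ (q_2, 1100, V$) ⊢ (q_2, 1100, $) ⊢ (q_1, 100, VV$) ⊢ (q_2, 00, VVV$) ⊢ (q_2, 00, VV$) ⊢ (q_2, 00, V$) ⊢ (q_2, 00, $)
No transition for (q_2, 0, top $); M blocks with input 00 remaining.

stuck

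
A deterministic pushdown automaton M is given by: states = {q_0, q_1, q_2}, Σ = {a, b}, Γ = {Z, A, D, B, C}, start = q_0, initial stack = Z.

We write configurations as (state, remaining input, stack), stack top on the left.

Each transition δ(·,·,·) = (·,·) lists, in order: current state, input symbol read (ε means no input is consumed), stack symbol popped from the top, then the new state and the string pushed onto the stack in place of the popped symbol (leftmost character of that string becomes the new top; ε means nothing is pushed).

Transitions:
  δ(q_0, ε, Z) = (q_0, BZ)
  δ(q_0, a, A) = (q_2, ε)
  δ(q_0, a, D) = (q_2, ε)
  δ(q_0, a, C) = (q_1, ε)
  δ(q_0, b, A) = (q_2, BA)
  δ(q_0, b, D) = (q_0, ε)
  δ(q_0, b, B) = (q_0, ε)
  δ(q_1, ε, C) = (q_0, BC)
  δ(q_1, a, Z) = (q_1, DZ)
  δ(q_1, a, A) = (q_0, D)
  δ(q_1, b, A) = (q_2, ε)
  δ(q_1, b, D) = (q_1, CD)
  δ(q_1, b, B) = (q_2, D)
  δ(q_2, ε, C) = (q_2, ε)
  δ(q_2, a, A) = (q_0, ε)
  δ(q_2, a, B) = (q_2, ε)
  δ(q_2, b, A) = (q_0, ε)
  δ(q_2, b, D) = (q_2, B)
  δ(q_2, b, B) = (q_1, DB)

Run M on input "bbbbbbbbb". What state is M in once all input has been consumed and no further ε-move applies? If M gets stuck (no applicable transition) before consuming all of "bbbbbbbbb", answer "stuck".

q_0

(q_0, bbbbbbbbb, Z)
  ε-move, top Z: go to q_0, push BZ → (q_0, bbbbbbbbb, BZ)
  read b, top B: go to q_0, push ε → (q_0, bbbbbbbb, Z)
  ε-move, top Z: go to q_0, push BZ → (q_0, bbbbbbbb, BZ)
  read b, top B: go to q_0, push ε → (q_0, bbbbbbb, Z)
  ε-move, top Z: go to q_0, push BZ → (q_0, bbbbbbb, BZ)
  read b, top B: go to q_0, push ε → (q_0, bbbbbb, Z)
  ε-move, top Z: go to q_0, push BZ → (q_0, bbbbbb, BZ)
  read b, top B: go to q_0, push ε → (q_0, bbbbb, Z)
  ε-move, top Z: go to q_0, push BZ → (q_0, bbbbb, BZ)
  read b, top B: go to q_0, push ε → (q_0, bbbb, Z)
  ε-move, top Z: go to q_0, push BZ → (q_0, bbbb, BZ)
  read b, top B: go to q_0, push ε → (q_0, bbb, Z)
  ε-move, top Z: go to q_0, push BZ → (q_0, bbb, BZ)
  read b, top B: go to q_0, push ε → (q_0, bb, Z)
  ε-move, top Z: go to q_0, push BZ → (q_0, bb, BZ)
  read b, top B: go to q_0, push ε → (q_0, b, Z)
  ε-move, top Z: go to q_0, push BZ → (q_0, b, BZ)
  read b, top B: go to q_0, push ε → (q_0, ε, Z)
  ε-move, top Z: go to q_0, push BZ → (q_0, ε, BZ)
All input consumed; M is in state q_0.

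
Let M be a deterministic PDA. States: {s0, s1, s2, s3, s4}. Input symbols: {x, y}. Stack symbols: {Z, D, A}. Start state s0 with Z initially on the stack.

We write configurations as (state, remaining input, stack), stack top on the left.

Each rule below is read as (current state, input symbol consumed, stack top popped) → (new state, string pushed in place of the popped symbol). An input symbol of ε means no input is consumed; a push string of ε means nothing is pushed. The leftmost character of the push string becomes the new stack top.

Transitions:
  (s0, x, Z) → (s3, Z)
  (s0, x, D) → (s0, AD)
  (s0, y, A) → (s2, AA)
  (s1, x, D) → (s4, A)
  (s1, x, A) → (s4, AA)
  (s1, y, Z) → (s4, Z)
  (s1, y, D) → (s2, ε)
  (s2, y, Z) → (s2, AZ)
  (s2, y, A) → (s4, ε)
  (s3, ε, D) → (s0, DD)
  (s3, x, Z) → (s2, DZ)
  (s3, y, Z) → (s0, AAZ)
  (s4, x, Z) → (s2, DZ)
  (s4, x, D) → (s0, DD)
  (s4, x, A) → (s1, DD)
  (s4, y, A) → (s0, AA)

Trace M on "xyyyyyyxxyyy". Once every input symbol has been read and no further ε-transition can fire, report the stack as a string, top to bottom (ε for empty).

AADAAZ

(s0, xyyyyyyxxyyy, Z) ⊢ (s3, yyyyyyxxyyy, Z) ⊢ (s0, yyyyyxxyyy, AAZ) ⊢ (s2, yyyyxxyyy, AAAZ) ⊢ (s4, yyyxxyyy, AAZ) ⊢ (s0, yyxxyyy, AAAZ) ⊢ (s2, yxxyyy, AAAAZ) ⊢ (s4, xxyyy, AAAZ) ⊢ (s1, xyyy, DDAAZ) ⊢ (s4, yyy, ADAAZ) ⊢ (s0, yy, AADAAZ) ⊢ (s2, y, AAADAAZ) ⊢ (s4, ε, AADAAZ)
All input consumed in state s4 with stack AADAAZ.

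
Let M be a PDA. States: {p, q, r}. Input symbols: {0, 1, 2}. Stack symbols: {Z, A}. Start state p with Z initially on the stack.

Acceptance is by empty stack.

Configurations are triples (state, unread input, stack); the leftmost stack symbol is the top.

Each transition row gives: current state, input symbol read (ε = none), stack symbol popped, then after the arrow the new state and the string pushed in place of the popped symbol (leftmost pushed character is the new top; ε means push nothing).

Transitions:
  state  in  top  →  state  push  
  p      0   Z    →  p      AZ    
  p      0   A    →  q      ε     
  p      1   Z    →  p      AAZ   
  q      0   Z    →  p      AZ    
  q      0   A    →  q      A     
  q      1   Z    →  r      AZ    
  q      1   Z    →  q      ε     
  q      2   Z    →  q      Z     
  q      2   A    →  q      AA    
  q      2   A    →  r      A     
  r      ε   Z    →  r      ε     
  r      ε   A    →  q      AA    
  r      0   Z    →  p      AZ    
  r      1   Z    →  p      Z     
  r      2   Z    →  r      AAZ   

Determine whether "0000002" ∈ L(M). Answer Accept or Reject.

Reject

No computation consumes all input and empties the stack.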